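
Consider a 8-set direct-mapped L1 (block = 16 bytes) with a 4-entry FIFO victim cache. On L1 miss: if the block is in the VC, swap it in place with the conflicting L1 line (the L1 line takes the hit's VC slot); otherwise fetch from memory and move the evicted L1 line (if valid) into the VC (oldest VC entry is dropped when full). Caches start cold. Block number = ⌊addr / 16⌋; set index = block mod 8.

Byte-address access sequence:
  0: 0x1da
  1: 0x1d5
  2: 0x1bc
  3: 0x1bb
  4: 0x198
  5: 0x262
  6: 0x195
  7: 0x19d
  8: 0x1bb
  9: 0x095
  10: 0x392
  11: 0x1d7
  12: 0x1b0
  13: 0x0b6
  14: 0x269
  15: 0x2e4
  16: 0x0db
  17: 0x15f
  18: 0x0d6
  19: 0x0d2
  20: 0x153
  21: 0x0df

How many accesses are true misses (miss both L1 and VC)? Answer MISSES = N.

#0 0x1da→b29/s5 MISS; vc=[]
#1 0x1d5→b29/s5 L1-HIT; vc=[]
#2 0x1bc→b27/s3 MISS; vc=[]
#3 0x1bb→b27/s3 L1-HIT; vc=[]
#4 0x198→b25/s1 MISS; vc=[]
#5 0x262→b38/s6 MISS; vc=[]
#6 0x195→b25/s1 L1-HIT; vc=[]
#7 0x19d→b25/s1 L1-HIT; vc=[]
#8 0x1bb→b27/s3 L1-HIT; vc=[]
#9 0x95→b9/s1 MISS; vc=[25]
#10 0x392→b57/s1 MISS; vc=[25,9]
#11 0x1d7→b29/s5 L1-HIT; vc=[25,9]
#12 0x1b0→b27/s3 L1-HIT; vc=[25,9]
#13 0xb6→b11/s3 MISS; vc=[25,9,27]
#14 0x269→b38/s6 L1-HIT; vc=[25,9,27]
#15 0x2e4→b46/s6 MISS; vc=[25,9,27,38]
#16 0xdb→b13/s5 MISS; vc=[9,27,38,29]
#17 0x15f→b21/s5 MISS; vc=[27,38,29,13]
#18 0xd6→b13/s5 VC-HIT; vc=[27,38,29,21]
#19 0xd2→b13/s5 L1-HIT; vc=[27,38,29,21]
#20 0x153→b21/s5 VC-HIT; vc=[27,38,29,13]
#21 0xdf→b13/s5 VC-HIT; vc=[27,38,29,21]

MISSES = 10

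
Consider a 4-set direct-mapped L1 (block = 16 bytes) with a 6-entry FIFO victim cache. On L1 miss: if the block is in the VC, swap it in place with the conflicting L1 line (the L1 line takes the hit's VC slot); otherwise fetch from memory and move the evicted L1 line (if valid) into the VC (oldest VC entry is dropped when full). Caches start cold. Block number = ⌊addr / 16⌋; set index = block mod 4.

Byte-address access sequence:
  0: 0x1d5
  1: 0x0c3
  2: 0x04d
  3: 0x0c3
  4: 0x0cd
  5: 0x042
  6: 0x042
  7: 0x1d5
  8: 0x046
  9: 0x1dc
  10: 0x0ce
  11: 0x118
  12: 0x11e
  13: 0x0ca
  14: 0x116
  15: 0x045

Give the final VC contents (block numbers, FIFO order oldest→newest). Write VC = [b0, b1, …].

#0 0x1d5→b29/s1 MISS; vc=[]
#1 0xc3→b12/s0 MISS; vc=[]
#2 0x4d→b4/s0 MISS; vc=[12]
#3 0xc3→b12/s0 VC-HIT; vc=[4]
#4 0xcd→b12/s0 L1-HIT; vc=[4]
#5 0x42→b4/s0 VC-HIT; vc=[12]
#6 0x42→b4/s0 L1-HIT; vc=[12]
#7 0x1d5→b29/s1 L1-HIT; vc=[12]
#8 0x46→b4/s0 L1-HIT; vc=[12]
#9 0x1dc→b29/s1 L1-HIT; vc=[12]
#10 0xce→b12/s0 VC-HIT; vc=[4]
#11 0x118→b17/s1 MISS; vc=[4,29]
#12 0x11e→b17/s1 L1-HIT; vc=[4,29]
#13 0xca→b12/s0 L1-HIT; vc=[4,29]
#14 0x116→b17/s1 L1-HIT; vc=[4,29]
#15 0x45→b4/s0 VC-HIT; vc=[12,29]

VC = [12, 29]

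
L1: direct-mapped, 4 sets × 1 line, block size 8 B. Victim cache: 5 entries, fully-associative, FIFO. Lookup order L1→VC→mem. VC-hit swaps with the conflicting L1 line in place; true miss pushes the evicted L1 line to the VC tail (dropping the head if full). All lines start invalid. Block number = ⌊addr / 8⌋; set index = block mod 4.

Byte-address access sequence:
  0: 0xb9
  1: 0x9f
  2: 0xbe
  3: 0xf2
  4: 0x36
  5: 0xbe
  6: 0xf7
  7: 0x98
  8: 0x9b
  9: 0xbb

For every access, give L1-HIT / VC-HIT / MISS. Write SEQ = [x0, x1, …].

  [0] addr=0xb9 blk=23 s=3: MISS | VC []
  [1] addr=0x9f blk=19 s=3: MISS | VC [23]
  [2] addr=0xbe blk=23 s=3: VC-HIT | VC [19]
  [3] addr=0xf2 blk=30 s=2: MISS | VC [19]
  [4] addr=0x36 blk=6 s=2: MISS | VC [19, 30]
  [5] addr=0xbe blk=23 s=3: L1-HIT | VC [19, 30]
  [6] addr=0xf7 blk=30 s=2: VC-HIT | VC [19, 6]
  [7] addr=0x98 blk=19 s=3: VC-HIT | VC [23, 6]
  [8] addr=0x9b blk=19 s=3: L1-HIT | VC [23, 6]
  [9] addr=0xbb blk=23 s=3: VC-HIT | VC [19, 6]

SEQ = [MISS, MISS, VC-HIT, MISS, MISS, L1-HIT, VC-HIT, VC-HIT, L1-HIT, VC-HIT]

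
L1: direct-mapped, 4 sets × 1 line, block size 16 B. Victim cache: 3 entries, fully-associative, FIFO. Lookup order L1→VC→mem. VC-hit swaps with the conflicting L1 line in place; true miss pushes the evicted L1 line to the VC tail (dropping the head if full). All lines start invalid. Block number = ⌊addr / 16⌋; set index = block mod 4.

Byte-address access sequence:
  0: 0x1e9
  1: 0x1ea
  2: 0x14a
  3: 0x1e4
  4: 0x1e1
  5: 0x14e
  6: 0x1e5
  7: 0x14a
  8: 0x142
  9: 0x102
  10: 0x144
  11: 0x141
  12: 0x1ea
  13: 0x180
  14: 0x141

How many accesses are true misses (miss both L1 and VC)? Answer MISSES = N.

#0 0x1e9→b30/s2 MISS; vc=[]
#1 0x1ea→b30/s2 L1-HIT; vc=[]
#2 0x14a→b20/s0 MISS; vc=[]
#3 0x1e4→b30/s2 L1-HIT; vc=[]
#4 0x1e1→b30/s2 L1-HIT; vc=[]
#5 0x14e→b20/s0 L1-HIT; vc=[]
#6 0x1e5→b30/s2 L1-HIT; vc=[]
#7 0x14a→b20/s0 L1-HIT; vc=[]
#8 0x142→b20/s0 L1-HIT; vc=[]
#9 0x102→b16/s0 MISS; vc=[20]
#10 0x144→b20/s0 VC-HIT; vc=[16]
#11 0x141→b20/s0 L1-HIT; vc=[16]
#12 0x1ea→b30/s2 L1-HIT; vc=[16]
#13 0x180→b24/s0 MISS; vc=[16,20]
#14 0x141→b20/s0 VC-HIT; vc=[16,24]

MISSES = 4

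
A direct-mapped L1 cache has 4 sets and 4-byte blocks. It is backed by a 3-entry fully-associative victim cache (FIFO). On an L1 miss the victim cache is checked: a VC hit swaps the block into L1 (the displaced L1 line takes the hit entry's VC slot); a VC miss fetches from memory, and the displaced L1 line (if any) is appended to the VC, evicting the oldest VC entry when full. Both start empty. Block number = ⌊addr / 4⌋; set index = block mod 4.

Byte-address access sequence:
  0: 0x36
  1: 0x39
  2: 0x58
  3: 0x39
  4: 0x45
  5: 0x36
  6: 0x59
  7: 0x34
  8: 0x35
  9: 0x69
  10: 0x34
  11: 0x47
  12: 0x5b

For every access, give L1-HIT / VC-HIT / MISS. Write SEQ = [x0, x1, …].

  [0] addr=0x36 blk=13 s=1: MISS | VC []
  [1] addr=0x39 blk=14 s=2: MISS | VC []
  [2] addr=0x58 blk=22 s=2: MISS | VC [14]
  [3] addr=0x39 blk=14 s=2: VC-HIT | VC [22]
  [4] addr=0x45 blk=17 s=1: MISS | VC [22, 13]
  [5] addr=0x36 blk=13 s=1: VC-HIT | VC [22, 17]
  [6] addr=0x59 blk=22 s=2: VC-HIT | VC [14, 17]
  [7] addr=0x34 blk=13 s=1: L1-HIT | VC [14, 17]
  [8] addr=0x35 blk=13 s=1: L1-HIT | VC [14, 17]
  [9] addr=0x69 blk=26 s=2: MISS | VC [14, 17, 22]
  [10] addr=0x34 blk=13 s=1: L1-HIT | VC [14, 17, 22]
  [11] addr=0x47 blk=17 s=1: VC-HIT | VC [14, 13, 22]
  [12] addr=0x5b blk=22 s=2: VC-HIT | VC [14, 13, 26]

SEQ = [MISS, MISS, MISS, VC-HIT, MISS, VC-HIT, VC-HIT, L1-HIT, L1-HIT, MISS, L1-HIT, VC-HIT, VC-HIT]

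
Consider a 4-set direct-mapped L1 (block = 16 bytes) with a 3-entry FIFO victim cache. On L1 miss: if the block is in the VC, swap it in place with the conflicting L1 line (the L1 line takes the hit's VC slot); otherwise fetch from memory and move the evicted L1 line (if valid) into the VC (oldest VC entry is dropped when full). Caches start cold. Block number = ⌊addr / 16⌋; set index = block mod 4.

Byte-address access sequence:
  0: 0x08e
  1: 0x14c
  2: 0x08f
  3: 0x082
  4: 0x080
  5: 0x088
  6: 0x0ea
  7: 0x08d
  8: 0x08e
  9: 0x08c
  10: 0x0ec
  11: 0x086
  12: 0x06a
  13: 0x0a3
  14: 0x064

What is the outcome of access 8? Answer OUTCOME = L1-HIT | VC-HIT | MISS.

  [0] addr=0x8e blk=8 s=0: MISS | VC []
  [1] addr=0x14c blk=20 s=0: MISS | VC [8]
  [2] addr=0x8f blk=8 s=0: VC-HIT | VC [20]
  [3] addr=0x82 blk=8 s=0: L1-HIT | VC [20]
  [4] addr=0x80 blk=8 s=0: L1-HIT | VC [20]
  [5] addr=0x88 blk=8 s=0: L1-HIT | VC [20]
  [6] addr=0xea blk=14 s=2: MISS | VC [20]
  [7] addr=0x8d blk=8 s=0: L1-HIT | VC [20]
  [8] addr=0x8e blk=8 s=0: L1-HIT | VC [20]
  [9] addr=0x8c blk=8 s=0: L1-HIT | VC [20]
  [10] addr=0xec blk=14 s=2: L1-HIT | VC [20]
  [11] addr=0x86 blk=8 s=0: L1-HIT | VC [20]
  [12] addr=0x6a blk=6 s=2: MISS | VC [20, 14]
  [13] addr=0xa3 blk=10 s=2: MISS | VC [20, 14, 6]
  [14] addr=0x64 blk=6 s=2: VC-HIT | VC [20, 14, 10]

OUTCOME = L1-HIT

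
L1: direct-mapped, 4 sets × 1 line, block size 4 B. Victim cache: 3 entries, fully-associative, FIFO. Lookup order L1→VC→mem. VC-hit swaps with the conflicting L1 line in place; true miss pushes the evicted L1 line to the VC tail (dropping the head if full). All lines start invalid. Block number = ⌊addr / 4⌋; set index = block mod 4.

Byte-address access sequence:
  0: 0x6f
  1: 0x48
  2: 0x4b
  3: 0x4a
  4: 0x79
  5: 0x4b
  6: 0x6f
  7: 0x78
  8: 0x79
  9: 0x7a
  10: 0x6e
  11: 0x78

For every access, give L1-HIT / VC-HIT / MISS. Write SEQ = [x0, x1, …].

SEQ = [MISS, MISS, L1-HIT, L1-HIT, MISS, VC-HIT, L1-HIT, VC-HIT, L1-HIT, L1-HIT, L1-HIT, L1-HIT]

0: 0x6f (blk 27, set 3) → MISS  vc=[]
1: 0x48 (blk 18, set 2) → MISS  vc=[]
2: 0x4b (blk 18, set 2) → L1-HIT  vc=[]
3: 0x4a (blk 18, set 2) → L1-HIT  vc=[]
4: 0x79 (blk 30, set 2) → MISS  vc=[18]
5: 0x4b (blk 18, set 2) → VC-HIT  vc=[30]
6: 0x6f (blk 27, set 3) → L1-HIT  vc=[30]
7: 0x78 (blk 30, set 2) → VC-HIT  vc=[18]
8: 0x79 (blk 30, set 2) → L1-HIT  vc=[18]
9: 0x7a (blk 30, set 2) → L1-HIT  vc=[18]
10: 0x6e (blk 27, set 3) → L1-HIT  vc=[18]
11: 0x78 (blk 30, set 2) → L1-HIT  vc=[18]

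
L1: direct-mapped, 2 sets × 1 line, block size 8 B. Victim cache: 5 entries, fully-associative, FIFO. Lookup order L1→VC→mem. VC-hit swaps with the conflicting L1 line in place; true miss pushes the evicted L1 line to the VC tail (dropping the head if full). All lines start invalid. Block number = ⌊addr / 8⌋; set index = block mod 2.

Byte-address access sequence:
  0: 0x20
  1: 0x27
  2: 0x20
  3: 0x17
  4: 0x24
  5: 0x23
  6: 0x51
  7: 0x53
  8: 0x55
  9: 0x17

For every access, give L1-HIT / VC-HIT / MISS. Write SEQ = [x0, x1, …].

SEQ = [MISS, L1-HIT, L1-HIT, MISS, VC-HIT, L1-HIT, MISS, L1-HIT, L1-HIT, VC-HIT]

  [0] addr=0x20 blk=4 s=0: MISS | VC []
  [1] addr=0x27 blk=4 s=0: L1-HIT | VC []
  [2] addr=0x20 blk=4 s=0: L1-HIT | VC []
  [3] addr=0x17 blk=2 s=0: MISS | VC [4]
  [4] addr=0x24 blk=4 s=0: VC-HIT | VC [2]
  [5] addr=0x23 blk=4 s=0: L1-HIT | VC [2]
  [6] addr=0x51 blk=10 s=0: MISS | VC [2, 4]
  [7] addr=0x53 blk=10 s=0: L1-HIT | VC [2, 4]
  [8] addr=0x55 blk=10 s=0: L1-HIT | VC [2, 4]
  [9] addr=0x17 blk=2 s=0: VC-HIT | VC [10, 4]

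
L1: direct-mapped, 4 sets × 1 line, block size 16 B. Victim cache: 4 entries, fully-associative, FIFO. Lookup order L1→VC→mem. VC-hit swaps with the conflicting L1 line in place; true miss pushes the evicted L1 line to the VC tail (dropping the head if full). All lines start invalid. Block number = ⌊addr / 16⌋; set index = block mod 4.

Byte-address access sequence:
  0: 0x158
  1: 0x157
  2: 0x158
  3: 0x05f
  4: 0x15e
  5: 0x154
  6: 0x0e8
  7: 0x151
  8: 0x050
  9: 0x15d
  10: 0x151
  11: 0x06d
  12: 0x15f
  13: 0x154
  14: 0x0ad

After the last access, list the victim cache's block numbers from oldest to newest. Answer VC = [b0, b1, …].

#0 0x158→b21/s1 MISS; vc=[]
#1 0x157→b21/s1 L1-HIT; vc=[]
#2 0x158→b21/s1 L1-HIT; vc=[]
#3 0x5f→b5/s1 MISS; vc=[21]
#4 0x15e→b21/s1 VC-HIT; vc=[5]
#5 0x154→b21/s1 L1-HIT; vc=[5]
#6 0xe8→b14/s2 MISS; vc=[5]
#7 0x151→b21/s1 L1-HIT; vc=[5]
#8 0x50→b5/s1 VC-HIT; vc=[21]
#9 0x15d→b21/s1 VC-HIT; vc=[5]
#10 0x151→b21/s1 L1-HIT; vc=[5]
#11 0x6d→b6/s2 MISS; vc=[5,14]
#12 0x15f→b21/s1 L1-HIT; vc=[5,14]
#13 0x154→b21/s1 L1-HIT; vc=[5,14]
#14 0xad→b10/s2 MISS; vc=[5,14,6]

VC = [5, 14, 6]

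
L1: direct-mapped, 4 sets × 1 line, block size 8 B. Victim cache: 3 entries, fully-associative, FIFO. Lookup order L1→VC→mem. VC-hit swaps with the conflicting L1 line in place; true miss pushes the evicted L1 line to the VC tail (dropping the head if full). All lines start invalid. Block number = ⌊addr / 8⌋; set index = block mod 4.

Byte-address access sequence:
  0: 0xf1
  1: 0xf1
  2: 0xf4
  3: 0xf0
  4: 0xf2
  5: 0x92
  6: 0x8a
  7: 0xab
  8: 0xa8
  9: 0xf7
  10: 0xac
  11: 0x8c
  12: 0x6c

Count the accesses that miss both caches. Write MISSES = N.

MISSES = 5

  [0] addr=0xf1 blk=30 s=2: MISS | VC []
  [1] addr=0xf1 blk=30 s=2: L1-HIT | VC []
  [2] addr=0xf4 blk=30 s=2: L1-HIT | VC []
  [3] addr=0xf0 blk=30 s=2: L1-HIT | VC []
  [4] addr=0xf2 blk=30 s=2: L1-HIT | VC []
  [5] addr=0x92 blk=18 s=2: MISS | VC [30]
  [6] addr=0x8a blk=17 s=1: MISS | VC [30]
  [7] addr=0xab blk=21 s=1: MISS | VC [30, 17]
  [8] addr=0xa8 blk=21 s=1: L1-HIT | VC [30, 17]
  [9] addr=0xf7 blk=30 s=2: VC-HIT | VC [18, 17]
  [10] addr=0xac blk=21 s=1: L1-HIT | VC [18, 17]
  [11] addr=0x8c blk=17 s=1: VC-HIT | VC [18, 21]
  [12] addr=0x6c blk=13 s=1: MISS | VC [18, 21, 17]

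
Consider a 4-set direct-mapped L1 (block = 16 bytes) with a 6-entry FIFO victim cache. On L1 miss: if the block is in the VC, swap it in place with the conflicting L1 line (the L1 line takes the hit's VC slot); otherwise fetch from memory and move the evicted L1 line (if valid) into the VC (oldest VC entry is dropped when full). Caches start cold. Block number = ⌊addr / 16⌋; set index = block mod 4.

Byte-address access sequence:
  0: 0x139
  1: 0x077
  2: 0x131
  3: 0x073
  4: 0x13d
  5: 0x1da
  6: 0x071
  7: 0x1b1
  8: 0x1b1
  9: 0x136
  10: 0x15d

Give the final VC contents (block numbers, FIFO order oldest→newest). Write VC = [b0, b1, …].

0: 0x139 (blk 19, set 3) → MISS  vc=[]
1: 0x77 (blk 7, set 3) → MISS  vc=[19]
2: 0x131 (blk 19, set 3) → VC-HIT  vc=[7]
3: 0x73 (blk 7, set 3) → VC-HIT  vc=[19]
4: 0x13d (blk 19, set 3) → VC-HIT  vc=[7]
5: 0x1da (blk 29, set 1) → MISS  vc=[7]
6: 0x71 (blk 7, set 3) → VC-HIT  vc=[19]
7: 0x1b1 (blk 27, set 3) → MISS  vc=[19, 7]
8: 0x1b1 (blk 27, set 3) → L1-HIT  vc=[19, 7]
9: 0x136 (blk 19, set 3) → VC-HIT  vc=[27, 7]
10: 0x15d (blk 21, set 1) → MISS  vc=[27, 7, 29]

VC = [27, 7, 29]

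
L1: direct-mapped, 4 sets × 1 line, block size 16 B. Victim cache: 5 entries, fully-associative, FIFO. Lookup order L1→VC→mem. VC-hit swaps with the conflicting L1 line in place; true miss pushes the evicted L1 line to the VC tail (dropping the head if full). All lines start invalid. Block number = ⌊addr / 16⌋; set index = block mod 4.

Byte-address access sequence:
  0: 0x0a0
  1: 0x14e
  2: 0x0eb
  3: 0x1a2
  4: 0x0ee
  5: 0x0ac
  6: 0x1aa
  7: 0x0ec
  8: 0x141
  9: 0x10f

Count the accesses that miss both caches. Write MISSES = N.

0: 0xa0 (blk 10, set 2) → MISS  vc=[]
1: 0x14e (blk 20, set 0) → MISS  vc=[]
2: 0xeb (blk 14, set 2) → MISS  vc=[10]
3: 0x1a2 (blk 26, set 2) → MISS  vc=[10, 14]
4: 0xee (blk 14, set 2) → VC-HIT  vc=[10, 26]
5: 0xac (blk 10, set 2) → VC-HIT  vc=[14, 26]
6: 0x1aa (blk 26, set 2) → VC-HIT  vc=[14, 10]
7: 0xec (blk 14, set 2) → VC-HIT  vc=[26, 10]
8: 0x141 (blk 20, set 0) → L1-HIT  vc=[26, 10]
9: 0x10f (blk 16, set 0) → MISS  vc=[26, 10, 20]

MISSES = 5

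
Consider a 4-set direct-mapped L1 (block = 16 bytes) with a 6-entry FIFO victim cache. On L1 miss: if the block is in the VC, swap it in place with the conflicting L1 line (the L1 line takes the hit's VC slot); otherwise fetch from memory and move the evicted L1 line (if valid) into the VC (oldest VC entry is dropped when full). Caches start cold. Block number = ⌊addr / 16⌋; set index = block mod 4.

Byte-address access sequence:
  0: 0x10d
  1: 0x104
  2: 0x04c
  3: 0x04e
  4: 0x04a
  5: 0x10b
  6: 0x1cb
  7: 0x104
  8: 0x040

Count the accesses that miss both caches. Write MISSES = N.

0: 0x10d (blk 16, set 0) → MISS  vc=[]
1: 0x104 (blk 16, set 0) → L1-HIT  vc=[]
2: 0x4c (blk 4, set 0) → MISS  vc=[16]
3: 0x4e (blk 4, set 0) → L1-HIT  vc=[16]
4: 0x4a (blk 4, set 0) → L1-HIT  vc=[16]
5: 0x10b (blk 16, set 0) → VC-HIT  vc=[4]
6: 0x1cb (blk 28, set 0) → MISS  vc=[4, 16]
7: 0x104 (blk 16, set 0) → VC-HIT  vc=[4, 28]
8: 0x40 (blk 4, set 0) → VC-HIT  vc=[16, 28]

MISSES = 3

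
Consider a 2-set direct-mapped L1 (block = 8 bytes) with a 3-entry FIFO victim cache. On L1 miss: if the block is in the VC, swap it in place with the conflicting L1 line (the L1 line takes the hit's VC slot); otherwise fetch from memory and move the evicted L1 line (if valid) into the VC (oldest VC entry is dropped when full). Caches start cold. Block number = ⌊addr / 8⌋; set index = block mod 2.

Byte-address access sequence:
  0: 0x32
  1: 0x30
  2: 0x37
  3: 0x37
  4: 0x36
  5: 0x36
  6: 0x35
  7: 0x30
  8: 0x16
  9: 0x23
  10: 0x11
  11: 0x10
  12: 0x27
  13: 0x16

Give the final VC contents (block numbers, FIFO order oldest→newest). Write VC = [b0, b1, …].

VC = [6, 4]

0: 0x32 (blk 6, set 0) → MISS  vc=[]
1: 0x30 (blk 6, set 0) → L1-HIT  vc=[]
2: 0x37 (blk 6, set 0) → L1-HIT  vc=[]
3: 0x37 (blk 6, set 0) → L1-HIT  vc=[]
4: 0x36 (blk 6, set 0) → L1-HIT  vc=[]
5: 0x36 (blk 6, set 0) → L1-HIT  vc=[]
6: 0x35 (blk 6, set 0) → L1-HIT  vc=[]
7: 0x30 (blk 6, set 0) → L1-HIT  vc=[]
8: 0x16 (blk 2, set 0) → MISS  vc=[6]
9: 0x23 (blk 4, set 0) → MISS  vc=[6, 2]
10: 0x11 (blk 2, set 0) → VC-HIT  vc=[6, 4]
11: 0x10 (blk 2, set 0) → L1-HIT  vc=[6, 4]
12: 0x27 (blk 4, set 0) → VC-HIT  vc=[6, 2]
13: 0x16 (blk 2, set 0) → VC-HIT  vc=[6, 4]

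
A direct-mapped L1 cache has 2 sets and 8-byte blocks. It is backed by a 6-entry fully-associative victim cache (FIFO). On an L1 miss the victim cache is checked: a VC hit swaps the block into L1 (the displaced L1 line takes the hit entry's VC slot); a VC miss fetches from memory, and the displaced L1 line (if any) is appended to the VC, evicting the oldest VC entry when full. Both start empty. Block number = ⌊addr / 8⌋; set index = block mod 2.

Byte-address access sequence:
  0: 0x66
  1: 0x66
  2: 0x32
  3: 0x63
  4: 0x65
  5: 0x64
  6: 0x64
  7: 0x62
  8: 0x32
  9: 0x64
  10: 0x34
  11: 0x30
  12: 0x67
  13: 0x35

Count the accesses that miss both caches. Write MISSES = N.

  [0] addr=0x66 blk=12 s=0: MISS | VC []
  [1] addr=0x66 blk=12 s=0: L1-HIT | VC []
  [2] addr=0x32 blk=6 s=0: MISS | VC [12]
  [3] addr=0x63 blk=12 s=0: VC-HIT | VC [6]
  [4] addr=0x65 blk=12 s=0: L1-HIT | VC [6]
  [5] addr=0x64 blk=12 s=0: L1-HIT | VC [6]
  [6] addr=0x64 blk=12 s=0: L1-HIT | VC [6]
  [7] addr=0x62 blk=12 s=0: L1-HIT | VC [6]
  [8] addr=0x32 blk=6 s=0: VC-HIT | VC [12]
  [9] addr=0x64 blk=12 s=0: VC-HIT | VC [6]
  [10] addr=0x34 blk=6 s=0: VC-HIT | VC [12]
  [11] addr=0x30 blk=6 s=0: L1-HIT | VC [12]
  [12] addr=0x67 blk=12 s=0: VC-HIT | VC [6]
  [13] addr=0x35 blk=6 s=0: VC-HIT | VC [12]

MISSES = 2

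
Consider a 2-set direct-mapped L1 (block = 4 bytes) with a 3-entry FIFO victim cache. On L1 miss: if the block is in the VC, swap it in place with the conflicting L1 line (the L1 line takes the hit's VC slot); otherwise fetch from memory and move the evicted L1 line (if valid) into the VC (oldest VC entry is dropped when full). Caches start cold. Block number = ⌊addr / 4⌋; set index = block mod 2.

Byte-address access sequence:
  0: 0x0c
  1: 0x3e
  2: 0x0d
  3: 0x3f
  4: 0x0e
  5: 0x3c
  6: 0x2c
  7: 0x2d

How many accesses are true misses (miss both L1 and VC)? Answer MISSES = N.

0: 0xc (blk 3, set 1) → MISS  vc=[]
1: 0x3e (blk 15, set 1) → MISS  vc=[3]
2: 0xd (blk 3, set 1) → VC-HIT  vc=[15]
3: 0x3f (blk 15, set 1) → VC-HIT  vc=[3]
4: 0xe (blk 3, set 1) → VC-HIT  vc=[15]
5: 0x3c (blk 15, set 1) → VC-HIT  vc=[3]
6: 0x2c (blk 11, set 1) → MISS  vc=[3, 15]
7: 0x2d (blk 11, set 1) → L1-HIT  vc=[3, 15]

MISSES = 3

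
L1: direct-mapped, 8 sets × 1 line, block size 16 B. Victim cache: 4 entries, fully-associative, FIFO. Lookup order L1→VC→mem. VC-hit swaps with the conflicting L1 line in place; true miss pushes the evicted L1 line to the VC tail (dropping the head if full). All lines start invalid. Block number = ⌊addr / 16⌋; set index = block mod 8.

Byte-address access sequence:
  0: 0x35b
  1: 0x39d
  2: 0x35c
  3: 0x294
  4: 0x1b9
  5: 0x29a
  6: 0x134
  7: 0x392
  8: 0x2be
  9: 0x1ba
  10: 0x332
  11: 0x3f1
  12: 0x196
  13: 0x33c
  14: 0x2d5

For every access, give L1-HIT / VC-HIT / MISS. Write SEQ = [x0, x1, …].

SEQ = [MISS, MISS, L1-HIT, MISS, MISS, L1-HIT, MISS, VC-HIT, MISS, VC-HIT, MISS, MISS, MISS, L1-HIT, MISS]

  [0] addr=0x35b blk=53 s=5: MISS | VC []
  [1] addr=0x39d blk=57 s=1: MISS | VC []
  [2] addr=0x35c blk=53 s=5: L1-HIT | VC []
  [3] addr=0x294 blk=41 s=1: MISS | VC [57]
  [4] addr=0x1b9 blk=27 s=3: MISS | VC [57]
  [5] addr=0x29a blk=41 s=1: L1-HIT | VC [57]
  [6] addr=0x134 blk=19 s=3: MISS | VC [57, 27]
  [7] addr=0x392 blk=57 s=1: VC-HIT | VC [41, 27]
  [8] addr=0x2be blk=43 s=3: MISS | VC [41, 27, 19]
  [9] addr=0x1ba blk=27 s=3: VC-HIT | VC [41, 43, 19]
  [10] addr=0x332 blk=51 s=3: MISS | VC [41, 43, 19, 27]
  [11] addr=0x3f1 blk=63 s=7: MISS | VC [41, 43, 19, 27]
  [12] addr=0x196 blk=25 s=1: MISS | VC [43, 19, 27, 57]
  [13] addr=0x33c blk=51 s=3: L1-HIT | VC [43, 19, 27, 57]
  [14] addr=0x2d5 blk=45 s=5: MISS | VC [19, 27, 57, 53]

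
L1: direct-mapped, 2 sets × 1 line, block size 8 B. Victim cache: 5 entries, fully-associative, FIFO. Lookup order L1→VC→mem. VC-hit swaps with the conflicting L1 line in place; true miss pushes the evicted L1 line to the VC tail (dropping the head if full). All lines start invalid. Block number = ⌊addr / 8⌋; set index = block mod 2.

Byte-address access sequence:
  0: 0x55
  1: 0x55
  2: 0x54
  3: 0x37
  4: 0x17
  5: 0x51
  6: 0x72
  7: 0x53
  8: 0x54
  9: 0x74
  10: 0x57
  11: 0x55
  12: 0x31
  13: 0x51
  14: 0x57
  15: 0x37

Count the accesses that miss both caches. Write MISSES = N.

0: 0x55 (blk 10, set 0) → MISS  vc=[]
1: 0x55 (blk 10, set 0) → L1-HIT  vc=[]
2: 0x54 (blk 10, set 0) → L1-HIT  vc=[]
3: 0x37 (blk 6, set 0) → MISS  vc=[10]
4: 0x17 (blk 2, set 0) → MISS  vc=[10, 6]
5: 0x51 (blk 10, set 0) → VC-HIT  vc=[2, 6]
6: 0x72 (blk 14, set 0) → MISS  vc=[2, 6, 10]
7: 0x53 (blk 10, set 0) → VC-HIT  vc=[2, 6, 14]
8: 0x54 (blk 10, set 0) → L1-HIT  vc=[2, 6, 14]
9: 0x74 (blk 14, set 0) → VC-HIT  vc=[2, 6, 10]
10: 0x57 (blk 10, set 0) → VC-HIT  vc=[2, 6, 14]
11: 0x55 (blk 10, set 0) → L1-HIT  vc=[2, 6, 14]
12: 0x31 (blk 6, set 0) → VC-HIT  vc=[2, 10, 14]
13: 0x51 (blk 10, set 0) → VC-HIT  vc=[2, 6, 14]
14: 0x57 (blk 10, set 0) → L1-HIT  vc=[2, 6, 14]
15: 0x37 (blk 6, set 0) → VC-HIT  vc=[2, 10, 14]

MISSES = 4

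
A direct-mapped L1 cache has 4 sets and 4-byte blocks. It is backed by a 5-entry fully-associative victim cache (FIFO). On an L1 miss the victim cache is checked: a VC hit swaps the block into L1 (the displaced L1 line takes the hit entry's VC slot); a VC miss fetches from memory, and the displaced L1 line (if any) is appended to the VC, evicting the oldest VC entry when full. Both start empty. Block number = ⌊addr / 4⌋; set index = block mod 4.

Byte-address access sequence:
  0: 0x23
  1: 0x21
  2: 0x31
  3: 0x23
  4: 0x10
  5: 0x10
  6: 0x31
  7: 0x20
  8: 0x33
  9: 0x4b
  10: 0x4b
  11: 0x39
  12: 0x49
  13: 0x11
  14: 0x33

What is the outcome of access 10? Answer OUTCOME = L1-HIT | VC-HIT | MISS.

  [0] addr=0x23 blk=8 s=0: MISS | VC []
  [1] addr=0x21 blk=8 s=0: L1-HIT | VC []
  [2] addr=0x31 blk=12 s=0: MISS | VC [8]
  [3] addr=0x23 blk=8 s=0: VC-HIT | VC [12]
  [4] addr=0x10 blk=4 s=0: MISS | VC [12, 8]
  [5] addr=0x10 blk=4 s=0: L1-HIT | VC [12, 8]
  [6] addr=0x31 blk=12 s=0: VC-HIT | VC [4, 8]
  [7] addr=0x20 blk=8 s=0: VC-HIT | VC [4, 12]
  [8] addr=0x33 blk=12 s=0: VC-HIT | VC [4, 8]
  [9] addr=0x4b blk=18 s=2: MISS | VC [4, 8]
  [10] addr=0x4b blk=18 s=2: L1-HIT | VC [4, 8]
  [11] addr=0x39 blk=14 s=2: MISS | VC [4, 8, 18]
  [12] addr=0x49 blk=18 s=2: VC-HIT | VC [4, 8, 14]
  [13] addr=0x11 blk=4 s=0: VC-HIT | VC [12, 8, 14]
  [14] addr=0x33 blk=12 s=0: VC-HIT | VC [4, 8, 14]

OUTCOME = L1-HIT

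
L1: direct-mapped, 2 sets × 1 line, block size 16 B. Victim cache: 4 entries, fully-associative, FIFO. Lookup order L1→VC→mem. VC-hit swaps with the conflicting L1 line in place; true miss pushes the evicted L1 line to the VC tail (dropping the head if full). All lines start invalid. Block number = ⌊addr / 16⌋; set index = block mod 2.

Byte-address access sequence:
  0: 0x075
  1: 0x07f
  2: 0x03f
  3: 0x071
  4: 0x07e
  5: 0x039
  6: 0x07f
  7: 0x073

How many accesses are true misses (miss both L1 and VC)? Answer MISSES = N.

0: 0x75 (blk 7, set 1) → MISS  vc=[]
1: 0x7f (blk 7, set 1) → L1-HIT  vc=[]
2: 0x3f (blk 3, set 1) → MISS  vc=[7]
3: 0x71 (blk 7, set 1) → VC-HIT  vc=[3]
4: 0x7e (blk 7, set 1) → L1-HIT  vc=[3]
5: 0x39 (blk 3, set 1) → VC-HIT  vc=[7]
6: 0x7f (blk 7, set 1) → VC-HIT  vc=[3]
7: 0x73 (blk 7, set 1) → L1-HIT  vc=[3]

MISSES = 2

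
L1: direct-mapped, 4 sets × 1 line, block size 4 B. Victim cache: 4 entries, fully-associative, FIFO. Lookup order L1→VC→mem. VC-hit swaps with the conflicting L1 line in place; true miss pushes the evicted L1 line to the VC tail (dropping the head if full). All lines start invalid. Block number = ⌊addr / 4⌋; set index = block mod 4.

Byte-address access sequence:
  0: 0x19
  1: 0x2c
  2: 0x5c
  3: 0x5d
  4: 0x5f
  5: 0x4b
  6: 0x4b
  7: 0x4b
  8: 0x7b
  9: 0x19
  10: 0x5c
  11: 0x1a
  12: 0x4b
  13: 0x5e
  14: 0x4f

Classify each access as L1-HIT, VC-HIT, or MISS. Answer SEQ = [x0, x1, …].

SEQ = [MISS, MISS, MISS, L1-HIT, L1-HIT, MISS, L1-HIT, L1-HIT, MISS, VC-HIT, L1-HIT, L1-HIT, VC-HIT, L1-HIT, MISS]

#0 0x19→b6/s2 MISS; vc=[]
#1 0x2c→b11/s3 MISS; vc=[]
#2 0x5c→b23/s3 MISS; vc=[11]
#3 0x5d→b23/s3 L1-HIT; vc=[11]
#4 0x5f→b23/s3 L1-HIT; vc=[11]
#5 0x4b→b18/s2 MISS; vc=[11,6]
#6 0x4b→b18/s2 L1-HIT; vc=[11,6]
#7 0x4b→b18/s2 L1-HIT; vc=[11,6]
#8 0x7b→b30/s2 MISS; vc=[11,6,18]
#9 0x19→b6/s2 VC-HIT; vc=[11,30,18]
#10 0x5c→b23/s3 L1-HIT; vc=[11,30,18]
#11 0x1a→b6/s2 L1-HIT; vc=[11,30,18]
#12 0x4b→b18/s2 VC-HIT; vc=[11,30,6]
#13 0x5e→b23/s3 L1-HIT; vc=[11,30,6]
#14 0x4f→b19/s3 MISS; vc=[11,30,6,23]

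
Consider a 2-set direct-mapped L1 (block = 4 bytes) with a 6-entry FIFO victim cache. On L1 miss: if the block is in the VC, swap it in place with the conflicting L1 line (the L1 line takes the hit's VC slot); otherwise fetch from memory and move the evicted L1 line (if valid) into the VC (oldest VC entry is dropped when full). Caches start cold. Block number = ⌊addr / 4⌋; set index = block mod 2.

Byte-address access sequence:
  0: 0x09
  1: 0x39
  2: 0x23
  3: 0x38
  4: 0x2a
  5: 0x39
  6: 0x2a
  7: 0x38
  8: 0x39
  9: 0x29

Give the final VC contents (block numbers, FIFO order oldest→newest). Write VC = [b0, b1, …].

  [0] addr=0x9 blk=2 s=0: MISS | VC []
  [1] addr=0x39 blk=14 s=0: MISS | VC [2]
  [2] addr=0x23 blk=8 s=0: MISS | VC [2, 14]
  [3] addr=0x38 blk=14 s=0: VC-HIT | VC [2, 8]
  [4] addr=0x2a blk=10 s=0: MISS | VC [2, 8, 14]
  [5] addr=0x39 blk=14 s=0: VC-HIT | VC [2, 8, 10]
  [6] addr=0x2a blk=10 s=0: VC-HIT | VC [2, 8, 14]
  [7] addr=0x38 blk=14 s=0: VC-HIT | VC [2, 8, 10]
  [8] addr=0x39 blk=14 s=0: L1-HIT | VC [2, 8, 10]
  [9] addr=0x29 blk=10 s=0: VC-HIT | VC [2, 8, 14]

VC = [2, 8, 14]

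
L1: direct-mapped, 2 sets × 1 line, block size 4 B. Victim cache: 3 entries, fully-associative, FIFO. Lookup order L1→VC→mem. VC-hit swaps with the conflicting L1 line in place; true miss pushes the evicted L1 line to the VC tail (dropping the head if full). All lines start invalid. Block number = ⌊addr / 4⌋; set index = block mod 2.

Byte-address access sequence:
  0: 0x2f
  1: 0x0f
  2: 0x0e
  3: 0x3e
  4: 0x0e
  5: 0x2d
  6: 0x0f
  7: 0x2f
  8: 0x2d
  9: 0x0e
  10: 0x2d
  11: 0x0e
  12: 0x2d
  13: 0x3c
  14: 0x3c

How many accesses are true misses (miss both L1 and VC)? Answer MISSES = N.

#0 0x2f→b11/s1 MISS; vc=[]
#1 0xf→b3/s1 MISS; vc=[11]
#2 0xe→b3/s1 L1-HIT; vc=[11]
#3 0x3e→b15/s1 MISS; vc=[11,3]
#4 0xe→b3/s1 VC-HIT; vc=[11,15]
#5 0x2d→b11/s1 VC-HIT; vc=[3,15]
#6 0xf→b3/s1 VC-HIT; vc=[11,15]
#7 0x2f→b11/s1 VC-HIT; vc=[3,15]
#8 0x2d→b11/s1 L1-HIT; vc=[3,15]
#9 0xe→b3/s1 VC-HIT; vc=[11,15]
#10 0x2d→b11/s1 VC-HIT; vc=[3,15]
#11 0xe→b3/s1 VC-HIT; vc=[11,15]
#12 0x2d→b11/s1 VC-HIT; vc=[3,15]
#13 0x3c→b15/s1 VC-HIT; vc=[3,11]
#14 0x3c→b15/s1 L1-HIT; vc=[3,11]

MISSES = 3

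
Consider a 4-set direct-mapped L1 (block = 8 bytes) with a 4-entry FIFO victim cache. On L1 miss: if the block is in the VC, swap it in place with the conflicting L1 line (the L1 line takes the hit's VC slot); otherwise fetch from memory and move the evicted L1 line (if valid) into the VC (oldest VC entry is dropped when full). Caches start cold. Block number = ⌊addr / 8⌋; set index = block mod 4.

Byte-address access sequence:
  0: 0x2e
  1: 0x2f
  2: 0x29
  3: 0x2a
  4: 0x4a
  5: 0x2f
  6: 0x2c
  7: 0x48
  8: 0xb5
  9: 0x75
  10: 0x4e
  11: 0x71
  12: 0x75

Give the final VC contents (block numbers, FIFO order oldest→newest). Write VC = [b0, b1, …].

0: 0x2e (blk 5, set 1) → MISS  vc=[]
1: 0x2f (blk 5, set 1) → L1-HIT  vc=[]
2: 0x29 (blk 5, set 1) → L1-HIT  vc=[]
3: 0x2a (blk 5, set 1) → L1-HIT  vc=[]
4: 0x4a (blk 9, set 1) → MISS  vc=[5]
5: 0x2f (blk 5, set 1) → VC-HIT  vc=[9]
6: 0x2c (blk 5, set 1) → L1-HIT  vc=[9]
7: 0x48 (blk 9, set 1) → VC-HIT  vc=[5]
8: 0xb5 (blk 22, set 2) → MISS  vc=[5]
9: 0x75 (blk 14, set 2) → MISS  vc=[5, 22]
10: 0x4e (blk 9, set 1) → L1-HIT  vc=[5, 22]
11: 0x71 (blk 14, set 2) → L1-HIT  vc=[5, 22]
12: 0x75 (blk 14, set 2) → L1-HIT  vc=[5, 22]

VC = [5, 22]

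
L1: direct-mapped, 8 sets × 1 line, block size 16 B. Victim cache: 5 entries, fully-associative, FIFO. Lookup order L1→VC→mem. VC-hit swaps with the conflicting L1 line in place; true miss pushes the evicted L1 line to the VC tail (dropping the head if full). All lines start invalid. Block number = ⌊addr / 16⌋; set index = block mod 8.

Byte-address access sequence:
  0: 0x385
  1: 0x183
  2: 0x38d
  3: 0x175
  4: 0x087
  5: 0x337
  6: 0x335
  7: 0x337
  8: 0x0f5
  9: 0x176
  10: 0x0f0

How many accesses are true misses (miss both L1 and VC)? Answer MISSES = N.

MISSES = 6

0: 0x385 (blk 56, set 0) → MISS  vc=[]
1: 0x183 (blk 24, set 0) → MISS  vc=[56]
2: 0x38d (blk 56, set 0) → VC-HIT  vc=[24]
3: 0x175 (blk 23, set 7) → MISS  vc=[24]
4: 0x87 (blk 8, set 0) → MISS  vc=[24, 56]
5: 0x337 (blk 51, set 3) → MISS  vc=[24, 56]
6: 0x335 (blk 51, set 3) → L1-HIT  vc=[24, 56]
7: 0x337 (blk 51, set 3) → L1-HIT  vc=[24, 56]
8: 0xf5 (blk 15, set 7) → MISS  vc=[24, 56, 23]
9: 0x176 (blk 23, set 7) → VC-HIT  vc=[24, 56, 15]
10: 0xf0 (blk 15, set 7) → VC-HIT  vc=[24, 56, 23]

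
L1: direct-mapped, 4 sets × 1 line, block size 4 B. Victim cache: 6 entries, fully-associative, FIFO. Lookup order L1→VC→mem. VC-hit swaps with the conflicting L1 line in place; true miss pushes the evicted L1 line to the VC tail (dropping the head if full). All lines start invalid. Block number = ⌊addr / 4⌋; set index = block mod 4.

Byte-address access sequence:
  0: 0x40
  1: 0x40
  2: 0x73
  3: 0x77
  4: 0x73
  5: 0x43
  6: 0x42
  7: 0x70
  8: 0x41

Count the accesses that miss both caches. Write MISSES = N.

MISSES = 3

#0 0x40→b16/s0 MISS; vc=[]
#1 0x40→b16/s0 L1-HIT; vc=[]
#2 0x73→b28/s0 MISS; vc=[16]
#3 0x77→b29/s1 MISS; vc=[16]
#4 0x73→b28/s0 L1-HIT; vc=[16]
#5 0x43→b16/s0 VC-HIT; vc=[28]
#6 0x42→b16/s0 L1-HIT; vc=[28]
#7 0x70→b28/s0 VC-HIT; vc=[16]
#8 0x41→b16/s0 VC-HIT; vc=[28]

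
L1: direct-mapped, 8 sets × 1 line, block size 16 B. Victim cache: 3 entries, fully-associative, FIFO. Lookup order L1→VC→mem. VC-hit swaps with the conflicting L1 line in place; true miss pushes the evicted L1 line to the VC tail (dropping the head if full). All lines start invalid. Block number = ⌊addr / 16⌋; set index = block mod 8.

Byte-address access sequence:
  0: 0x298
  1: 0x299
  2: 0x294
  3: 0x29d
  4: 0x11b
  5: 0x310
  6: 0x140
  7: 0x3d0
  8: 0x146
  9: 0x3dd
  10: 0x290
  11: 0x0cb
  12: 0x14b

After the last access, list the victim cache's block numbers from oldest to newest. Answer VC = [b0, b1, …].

0: 0x298 (blk 41, set 1) → MISS  vc=[]
1: 0x299 (blk 41, set 1) → L1-HIT  vc=[]
2: 0x294 (blk 41, set 1) → L1-HIT  vc=[]
3: 0x29d (blk 41, set 1) → L1-HIT  vc=[]
4: 0x11b (blk 17, set 1) → MISS  vc=[41]
5: 0x310 (blk 49, set 1) → MISS  vc=[41, 17]
6: 0x140 (blk 20, set 4) → MISS  vc=[41, 17]
7: 0x3d0 (blk 61, set 5) → MISS  vc=[41, 17]
8: 0x146 (blk 20, set 4) → L1-HIT  vc=[41, 17]
9: 0x3dd (blk 61, set 5) → L1-HIT  vc=[41, 17]
10: 0x290 (blk 41, set 1) → VC-HIT  vc=[49, 17]
11: 0xcb (blk 12, set 4) → MISS  vc=[49, 17, 20]
12: 0x14b (blk 20, set 4) → VC-HIT  vc=[49, 17, 12]

VC = [49, 17, 12]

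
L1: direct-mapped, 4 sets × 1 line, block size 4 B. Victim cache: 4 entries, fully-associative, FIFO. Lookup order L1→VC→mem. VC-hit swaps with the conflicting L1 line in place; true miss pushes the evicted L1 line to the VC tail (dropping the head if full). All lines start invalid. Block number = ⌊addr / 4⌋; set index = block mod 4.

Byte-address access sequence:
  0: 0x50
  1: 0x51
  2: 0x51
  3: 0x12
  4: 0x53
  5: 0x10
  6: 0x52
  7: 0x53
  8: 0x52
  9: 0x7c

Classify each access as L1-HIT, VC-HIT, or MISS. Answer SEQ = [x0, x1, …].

#0 0x50→b20/s0 MISS; vc=[]
#1 0x51→b20/s0 L1-HIT; vc=[]
#2 0x51→b20/s0 L1-HIT; vc=[]
#3 0x12→b4/s0 MISS; vc=[20]
#4 0x53→b20/s0 VC-HIT; vc=[4]
#5 0x10→b4/s0 VC-HIT; vc=[20]
#6 0x52→b20/s0 VC-HIT; vc=[4]
#7 0x53→b20/s0 L1-HIT; vc=[4]
#8 0x52→b20/s0 L1-HIT; vc=[4]
#9 0x7c→b31/s3 MISS; vc=[4]

SEQ = [MISS, L1-HIT, L1-HIT, MISS, VC-HIT, VC-HIT, VC-HIT, L1-HIT, L1-HIT, MISS]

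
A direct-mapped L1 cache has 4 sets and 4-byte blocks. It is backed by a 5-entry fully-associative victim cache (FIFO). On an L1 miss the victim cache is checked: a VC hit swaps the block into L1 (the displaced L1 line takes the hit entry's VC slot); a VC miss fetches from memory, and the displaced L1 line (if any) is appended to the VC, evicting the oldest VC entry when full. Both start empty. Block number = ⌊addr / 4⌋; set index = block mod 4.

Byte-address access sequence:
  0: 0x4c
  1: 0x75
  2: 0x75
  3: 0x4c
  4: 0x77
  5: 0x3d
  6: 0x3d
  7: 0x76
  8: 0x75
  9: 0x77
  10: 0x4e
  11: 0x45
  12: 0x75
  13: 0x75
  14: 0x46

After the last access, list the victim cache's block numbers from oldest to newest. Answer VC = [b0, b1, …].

0: 0x4c (blk 19, set 3) → MISS  vc=[]
1: 0x75 (blk 29, set 1) → MISS  vc=[]
2: 0x75 (blk 29, set 1) → L1-HIT  vc=[]
3: 0x4c (blk 19, set 3) → L1-HIT  vc=[]
4: 0x77 (blk 29, set 1) → L1-HIT  vc=[]
5: 0x3d (blk 15, set 3) → MISS  vc=[19]
6: 0x3d (blk 15, set 3) → L1-HIT  vc=[19]
7: 0x76 (blk 29, set 1) → L1-HIT  vc=[19]
8: 0x75 (blk 29, set 1) → L1-HIT  vc=[19]
9: 0x77 (blk 29, set 1) → L1-HIT  vc=[19]
10: 0x4e (blk 19, set 3) → VC-HIT  vc=[15]
11: 0x45 (blk 17, set 1) → MISS  vc=[15, 29]
12: 0x75 (blk 29, set 1) → VC-HIT  vc=[15, 17]
13: 0x75 (blk 29, set 1) → L1-HIT  vc=[15, 17]
14: 0x46 (blk 17, set 1) → VC-HIT  vc=[15, 29]

VC = [15, 29]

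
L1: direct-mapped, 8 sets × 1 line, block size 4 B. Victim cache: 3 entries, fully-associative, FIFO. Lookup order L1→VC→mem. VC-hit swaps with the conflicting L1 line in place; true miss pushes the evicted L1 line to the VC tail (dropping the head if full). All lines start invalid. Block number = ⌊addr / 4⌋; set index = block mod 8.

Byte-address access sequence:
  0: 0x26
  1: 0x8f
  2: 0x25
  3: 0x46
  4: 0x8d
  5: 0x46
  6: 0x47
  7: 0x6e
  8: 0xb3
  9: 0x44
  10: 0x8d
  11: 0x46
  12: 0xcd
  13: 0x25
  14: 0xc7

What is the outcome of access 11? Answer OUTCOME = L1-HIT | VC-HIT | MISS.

#0 0x26→b9/s1 MISS; vc=[]
#1 0x8f→b35/s3 MISS; vc=[]
#2 0x25→b9/s1 L1-HIT; vc=[]
#3 0x46→b17/s1 MISS; vc=[9]
#4 0x8d→b35/s3 L1-HIT; vc=[9]
#5 0x46→b17/s1 L1-HIT; vc=[9]
#6 0x47→b17/s1 L1-HIT; vc=[9]
#7 0x6e→b27/s3 MISS; vc=[9,35]
#8 0xb3→b44/s4 MISS; vc=[9,35]
#9 0x44→b17/s1 L1-HIT; vc=[9,35]
#10 0x8d→b35/s3 VC-HIT; vc=[9,27]
#11 0x46→b17/s1 L1-HIT; vc=[9,27]
#12 0xcd→b51/s3 MISS; vc=[9,27,35]
#13 0x25→b9/s1 VC-HIT; vc=[17,27,35]
#14 0xc7→b49/s1 MISS; vc=[27,35,9]

OUTCOME = L1-HIT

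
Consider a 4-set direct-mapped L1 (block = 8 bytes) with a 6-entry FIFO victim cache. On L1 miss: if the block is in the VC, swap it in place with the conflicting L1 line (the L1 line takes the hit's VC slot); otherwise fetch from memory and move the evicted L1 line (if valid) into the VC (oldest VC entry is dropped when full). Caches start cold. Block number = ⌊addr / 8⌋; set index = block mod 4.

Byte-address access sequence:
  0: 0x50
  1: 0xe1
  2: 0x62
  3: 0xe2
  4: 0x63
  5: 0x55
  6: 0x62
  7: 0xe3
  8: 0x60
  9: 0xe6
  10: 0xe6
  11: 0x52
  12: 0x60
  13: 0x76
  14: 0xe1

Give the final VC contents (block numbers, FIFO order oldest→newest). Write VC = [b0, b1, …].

VC = [12, 10]

0: 0x50 (blk 10, set 2) → MISS  vc=[]
1: 0xe1 (blk 28, set 0) → MISS  vc=[]
2: 0x62 (blk 12, set 0) → MISS  vc=[28]
3: 0xe2 (blk 28, set 0) → VC-HIT  vc=[12]
4: 0x63 (blk 12, set 0) → VC-HIT  vc=[28]
5: 0x55 (blk 10, set 2) → L1-HIT  vc=[28]
6: 0x62 (blk 12, set 0) → L1-HIT  vc=[28]
7: 0xe3 (blk 28, set 0) → VC-HIT  vc=[12]
8: 0x60 (blk 12, set 0) → VC-HIT  vc=[28]
9: 0xe6 (blk 28, set 0) → VC-HIT  vc=[12]
10: 0xe6 (blk 28, set 0) → L1-HIT  vc=[12]
11: 0x52 (blk 10, set 2) → L1-HIT  vc=[12]
12: 0x60 (blk 12, set 0) → VC-HIT  vc=[28]
13: 0x76 (blk 14, set 2) → MISS  vc=[28, 10]
14: 0xe1 (blk 28, set 0) → VC-HIT  vc=[12, 10]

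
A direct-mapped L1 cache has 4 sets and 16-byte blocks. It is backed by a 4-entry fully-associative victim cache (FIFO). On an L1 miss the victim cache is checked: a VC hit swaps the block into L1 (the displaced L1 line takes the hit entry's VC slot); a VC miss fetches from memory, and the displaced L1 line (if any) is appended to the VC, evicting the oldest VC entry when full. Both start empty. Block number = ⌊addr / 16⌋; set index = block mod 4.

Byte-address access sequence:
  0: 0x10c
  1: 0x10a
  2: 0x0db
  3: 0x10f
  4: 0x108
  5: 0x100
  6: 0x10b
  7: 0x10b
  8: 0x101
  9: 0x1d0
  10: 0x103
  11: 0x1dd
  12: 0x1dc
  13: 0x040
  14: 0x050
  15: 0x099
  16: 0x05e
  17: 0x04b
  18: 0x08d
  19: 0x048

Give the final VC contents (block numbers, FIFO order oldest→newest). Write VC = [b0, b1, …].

#0 0x10c→b16/s0 MISS; vc=[]
#1 0x10a→b16/s0 L1-HIT; vc=[]
#2 0xdb→b13/s1 MISS; vc=[]
#3 0x10f→b16/s0 L1-HIT; vc=[]
#4 0x108→b16/s0 L1-HIT; vc=[]
#5 0x100→b16/s0 L1-HIT; vc=[]
#6 0x10b→b16/s0 L1-HIT; vc=[]
#7 0x10b→b16/s0 L1-HIT; vc=[]
#8 0x101→b16/s0 L1-HIT; vc=[]
#9 0x1d0→b29/s1 MISS; vc=[13]
#10 0x103→b16/s0 L1-HIT; vc=[13]
#11 0x1dd→b29/s1 L1-HIT; vc=[13]
#12 0x1dc→b29/s1 L1-HIT; vc=[13]
#13 0x40→b4/s0 MISS; vc=[13,16]
#14 0x50→b5/s1 MISS; vc=[13,16,29]
#15 0x99→b9/s1 MISS; vc=[13,16,29,5]
#16 0x5e→b5/s1 VC-HIT; vc=[13,16,29,9]
#17 0x4b→b4/s0 L1-HIT; vc=[13,16,29,9]
#18 0x8d→b8/s0 MISS; vc=[16,29,9,4]
#19 0x48→b4/s0 VC-HIT; vc=[16,29,9,8]

VC = [16, 29, 9, 8]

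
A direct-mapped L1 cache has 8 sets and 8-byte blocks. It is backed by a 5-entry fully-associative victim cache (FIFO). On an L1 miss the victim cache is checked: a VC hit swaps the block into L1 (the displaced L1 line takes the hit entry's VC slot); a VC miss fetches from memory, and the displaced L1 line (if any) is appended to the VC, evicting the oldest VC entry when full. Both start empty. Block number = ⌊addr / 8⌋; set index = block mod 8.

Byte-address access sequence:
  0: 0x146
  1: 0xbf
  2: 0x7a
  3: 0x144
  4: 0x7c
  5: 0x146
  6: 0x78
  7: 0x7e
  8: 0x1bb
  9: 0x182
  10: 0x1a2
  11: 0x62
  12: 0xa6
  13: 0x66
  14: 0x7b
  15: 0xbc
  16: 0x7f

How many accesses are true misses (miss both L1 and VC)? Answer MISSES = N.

MISSES = 8

0: 0x146 (blk 40, set 0) → MISS  vc=[]
1: 0xbf (blk 23, set 7) → MISS  vc=[]
2: 0x7a (blk 15, set 7) → MISS  vc=[23]
3: 0x144 (blk 40, set 0) → L1-HIT  vc=[23]
4: 0x7c (blk 15, set 7) → L1-HIT  vc=[23]
5: 0x146 (blk 40, set 0) → L1-HIT  vc=[23]
6: 0x78 (blk 15, set 7) → L1-HIT  vc=[23]
7: 0x7e (blk 15, set 7) → L1-HIT  vc=[23]
8: 0x1bb (blk 55, set 7) → MISS  vc=[23, 15]
9: 0x182 (blk 48, set 0) → MISS  vc=[23, 15, 40]
10: 0x1a2 (blk 52, set 4) → MISS  vc=[23, 15, 40]
11: 0x62 (blk 12, set 4) → MISS  vc=[23, 15, 40, 52]
12: 0xa6 (blk 20, set 4) → MISS  vc=[23, 15, 40, 52, 12]
13: 0x66 (blk 12, set 4) → VC-HIT  vc=[23, 15, 40, 52, 20]
14: 0x7b (blk 15, set 7) → VC-HIT  vc=[23, 55, 40, 52, 20]
15: 0xbc (blk 23, set 7) → VC-HIT  vc=[15, 55, 40, 52, 20]
16: 0x7f (blk 15, set 7) → VC-HIT  vc=[23, 55, 40, 52, 20]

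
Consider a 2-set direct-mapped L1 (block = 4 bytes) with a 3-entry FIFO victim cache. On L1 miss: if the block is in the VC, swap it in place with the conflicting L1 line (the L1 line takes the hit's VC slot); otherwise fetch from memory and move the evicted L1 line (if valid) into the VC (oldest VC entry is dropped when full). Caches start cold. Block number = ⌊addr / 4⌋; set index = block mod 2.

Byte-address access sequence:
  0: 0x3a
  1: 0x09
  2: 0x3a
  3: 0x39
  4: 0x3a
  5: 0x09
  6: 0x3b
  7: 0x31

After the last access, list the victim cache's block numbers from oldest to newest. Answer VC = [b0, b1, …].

#0 0x3a→b14/s0 MISS; vc=[]
#1 0x9→b2/s0 MISS; vc=[14]
#2 0x3a→b14/s0 VC-HIT; vc=[2]
#3 0x39→b14/s0 L1-HIT; vc=[2]
#4 0x3a→b14/s0 L1-HIT; vc=[2]
#5 0x9→b2/s0 VC-HIT; vc=[14]
#6 0x3b→b14/s0 VC-HIT; vc=[2]
#7 0x31→b12/s0 MISS; vc=[2,14]

VC = [2, 14]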